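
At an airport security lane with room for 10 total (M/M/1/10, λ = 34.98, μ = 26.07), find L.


ρ = 34.98/26.07 = 1.3418
L = ρ[1 − (K+1)ρ^K + Kρ^(K+1)] / [(1−ρ)(1−ρ^(K+1))]
Numerator: 1.3418·(1 − 11·18.914190 + 10·25.378533) = 62.699997
Denominator: (-0.3418)·(-24.378533) = 8.331904
L = 62.699997/8.331904 = 7.5253

Final: 7.5253


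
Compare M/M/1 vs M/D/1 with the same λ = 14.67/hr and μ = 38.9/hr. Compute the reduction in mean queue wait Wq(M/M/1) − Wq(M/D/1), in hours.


ρ = 14.67/38.9 = 0.3771
Wq(M/M/1) = ρ/(μ−λ) = 0.3771/24.23 = 0.01556 hr
Wq(M/D/1) = ρ/(2(μ−λ)) = 0.007782 hr
Savings = 0.01556 − 0.007782 = 0.007782 hr

Final: 0.007782 hr


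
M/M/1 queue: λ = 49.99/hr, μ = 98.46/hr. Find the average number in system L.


ρ = λ/μ = 49.99/98.46 = 0.5077
L = ρ/(1−ρ) = 0.5077/(1 − 0.5077) = 0.5077/0.4923 = 1.0314

Final: 1.0314


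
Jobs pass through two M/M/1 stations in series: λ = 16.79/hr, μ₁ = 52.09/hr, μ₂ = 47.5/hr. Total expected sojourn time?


Each node sees arrival rate λ = 16.79/hr (tandem ⇒ throughput preserved).
W₁ = 1/(μ₁−λ) = 1/(52.09−16.79) = 0.02833 hr
W₂ = 1/(μ₂−λ) = 1/(47.5−16.79) = 0.03256 hr
W_total = W₁ + W₂ = 0.02833 + 0.03256 = 0.06089 hr

Final: 0.06089 hr


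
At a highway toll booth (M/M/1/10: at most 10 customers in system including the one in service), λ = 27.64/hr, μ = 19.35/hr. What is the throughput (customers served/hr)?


ρ = 1.4284; P_K = (1−ρ)ρ^10/(1−ρ^11) = 0.305985
λ_eff = λ(1 − P_K) = 27.64·(1 − 0.305985) = 27.64·0.694015 = 19.1826 /hr

Final: 19.1826 /hr


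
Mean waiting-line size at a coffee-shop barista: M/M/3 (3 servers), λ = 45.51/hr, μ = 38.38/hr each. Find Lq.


a = λ/μ = 1.1858; ρ = a/3 = 0.3953
P₀ = 0.298659
Lq = P₀·a^c·ρ / (c!·(1−ρ)²) = 0.298659·1.66727·0.3953/(6·0.36571)
= 0.08970

Final: 0.08970


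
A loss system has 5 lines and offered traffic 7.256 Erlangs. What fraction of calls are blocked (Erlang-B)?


B(c,a) = (a^c/c!) / Σ_{k=0}^{c} a^k/k!
a^5/5! = 167.612006
Σ terms (k=0..5): 1.00000 + 7.25600 + 26.32477 + 63.67084 + 115.49890 + 167.61201 = 381.362515
B = 167.612006/381.362515 = 0.439508

Final: 0.439508


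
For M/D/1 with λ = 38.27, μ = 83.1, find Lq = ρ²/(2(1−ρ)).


ρ = 38.27/83.1 = 0.4605
M/D/1: Lq = ρ²/(2(1−ρ)) = 0.2121/(2·0.5395) = 0.19657

Final: 0.19657


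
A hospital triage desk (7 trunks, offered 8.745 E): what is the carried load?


B(7,8.745) = 0.348539 (Erlang-B)
Carried load = a(1 − B) = 8.745·(1 − 0.348539) = 8.745·0.651461 = 5.6970 E

Final: 5.6970 Erlangs


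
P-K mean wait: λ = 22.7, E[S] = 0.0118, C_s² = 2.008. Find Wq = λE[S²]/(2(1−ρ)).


ρ = λ·E[S] = 22.7·0.0118 = 0.2679
E[S²] = E[S]²(1+C_s²) = 0.0118²·(1+2.008) = 0.0004188
Wq = λ·E[S²]/(2(1−ρ)) = 22.7·0.0004188/(2·0.7321) = 0.006493 hr

Final: 0.006493 hr


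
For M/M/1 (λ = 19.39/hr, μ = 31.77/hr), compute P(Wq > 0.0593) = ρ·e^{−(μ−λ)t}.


ρ = 19.39/31.77 = 0.6103
P(Wq > t) = ρ·e^{−(μ−λ)t} = 0.6103·e^{−0.7341}
= 0.6103·0.479921 = 0.292907

Final: 0.292907


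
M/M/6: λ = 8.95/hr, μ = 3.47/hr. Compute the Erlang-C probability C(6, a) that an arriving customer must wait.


a = λ/μ = 2.5793; ρ = a/6 = 0.4299
P₀ = 0.075314 (from M/M/c formula)
C(c,a) = [a^c/(c!(1−ρ))]·P₀ = [294.41597/(720·0.5701)]·0.075314
= 0.71723·0.075314 = 0.054017

Final: 0.054017


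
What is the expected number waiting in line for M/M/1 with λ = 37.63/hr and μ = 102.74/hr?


ρ = 37.63/102.74 = 0.3663
Lq = ρ²/(1−ρ) = 0.1341/0.6337 = 0.2117

Final: 0.2117


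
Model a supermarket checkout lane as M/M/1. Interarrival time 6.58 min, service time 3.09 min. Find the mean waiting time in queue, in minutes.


λ = 60/6.58 = 9.1185 /hr
μ = 60/3.09 = 19.4175 /hr
ρ = λ/μ = 9.1185/19.4175 = 0.4696
Wq = ρ/(μ−λ) = 0.4696/(19.4175−9.1185) = 0.04560 hr
In minutes: 0.04560·60 = 2.736 min

Final: 2.736 min


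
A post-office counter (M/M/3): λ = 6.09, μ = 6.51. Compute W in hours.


a = 0.9355; ρ = 0.3118; P₀ = 0.388905
Lq = P₀·a^c·ρ/(c!(1−ρ)²) = 0.03494
Wq = Lq/λ = 0.03494/6.09 = 0.005737 hr
W = Wq + 1/μ = 0.005737 + 0.15361 = 0.15935 hr

Final: 0.15935 hr


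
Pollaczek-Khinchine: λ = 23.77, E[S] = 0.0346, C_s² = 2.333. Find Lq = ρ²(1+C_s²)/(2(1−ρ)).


ρ = λ·E[S] = 23.77·0.0346 = 0.8224
Lq = ρ²(1+C_s²)/(2(1−ρ)) = 0.6764·(1+2.333)/(2·0.1776)
= 0.6764·3.3330/0.3551 = 6.34857

Final: 6.34857


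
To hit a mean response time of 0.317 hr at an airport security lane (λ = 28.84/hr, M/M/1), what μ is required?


W = 1/(μ−λ) ⇒ μ − λ = 1/W = 1/0.317 = 3.1546
μ = λ + 1/W = 28.84 + 3.1546 = 31.9946 per hr

Final: 31.9946 /hr


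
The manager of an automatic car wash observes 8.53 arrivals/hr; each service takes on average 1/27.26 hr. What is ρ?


ρ = λ/μ = 8.53/27.26 = 0.3129

Final: 0.3129


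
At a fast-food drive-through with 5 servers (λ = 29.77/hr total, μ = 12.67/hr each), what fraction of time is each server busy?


ρ = λ/(cμ) = 29.77/(5·12.67) = 29.77/63.35 = 0.4699

Final: 0.4699


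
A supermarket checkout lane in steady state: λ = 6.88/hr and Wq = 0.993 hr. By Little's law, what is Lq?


Lq = λWq = 6.88·0.993 = 6.8318

Final: 6.8318


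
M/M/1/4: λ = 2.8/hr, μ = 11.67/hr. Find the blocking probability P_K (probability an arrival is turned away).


ρ = λ/μ = 2.8/11.67 = 0.2399
P_K = (1−ρ)ρ^K/(1−ρ^(K+1)) = (0.7601·0.003314)/(1 − 0.0007951)
= 0.002519/0.999205 = 0.002521

Final: 0.002521


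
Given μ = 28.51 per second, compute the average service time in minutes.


Mean service time = 1/μ = 1/28.51 second = 0.03508 second
In minutes: 0.03508 × 0.0166667 = 0.0005846 min

Final: 0.0005846 min


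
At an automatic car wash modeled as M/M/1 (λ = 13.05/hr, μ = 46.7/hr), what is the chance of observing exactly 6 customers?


ρ = 13.05/46.7 = 0.2794
P_n = (1−ρ)·ρ^n = (1 − 0.2794)·0.2794^6 = 0.7206·0.0004762 = 0.0003431

Final: 0.0003431


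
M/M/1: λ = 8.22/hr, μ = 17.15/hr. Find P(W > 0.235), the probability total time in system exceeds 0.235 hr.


W ~ Exponential(μ−λ) for M/M/1.
μ − λ = 17.15 − 8.22 = 8.9300
P(W > t) = e^{−(μ−λ)t} = e^{−2.0985} = 0.122634

Final: 0.122634


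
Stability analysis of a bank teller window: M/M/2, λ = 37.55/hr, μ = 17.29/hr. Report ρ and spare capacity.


Total capacity cμ = 2·17.29 = 34.58/hr
ρ = λ/(cμ) = 37.55/34.58 = 1.0859
Stable ⇔ ρ < 1: NO
Spare capacity = cμ − λ = 34.58 − 37.55 = -2.97/hr

Final: ρ = 1.0859; unstable; margin = -2.97/hr


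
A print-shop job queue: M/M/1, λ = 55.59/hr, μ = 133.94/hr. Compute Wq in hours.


ρ = 55.59/133.94 = 0.4150
Wq = ρ/(μ−λ) = 0.4150/(133.94 − 55.59) = 0.4150/78.35 = 0.005297 hr

Final: 0.005297 hr


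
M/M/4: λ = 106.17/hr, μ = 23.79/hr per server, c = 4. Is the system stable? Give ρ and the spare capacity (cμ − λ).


Total capacity cμ = 4·23.79 = 95.16/hr
ρ = λ/(cμ) = 106.17/95.16 = 1.1157
Stable ⇔ ρ < 1: NO
Spare capacity = cμ − λ = 95.16 − 106.17 = -11.01/hr

Final: ρ = 1.1157; unstable; margin = -11.01/hr


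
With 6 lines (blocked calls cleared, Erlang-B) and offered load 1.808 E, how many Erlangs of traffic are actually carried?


B(6,1.808) = 0.007976 (Erlang-B)
Carried load = a(1 − B) = 1.808·(1 − 0.007976) = 1.808·0.992024 = 1.7936 E

Final: 1.7936 Erlangs


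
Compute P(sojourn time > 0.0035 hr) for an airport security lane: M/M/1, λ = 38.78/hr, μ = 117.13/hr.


W ~ Exponential(μ−λ) for M/M/1.
μ − λ = 117.13 − 38.78 = 78.3500
P(W > t) = e^{−(μ−λ)t} = e^{−0.2742} = 0.760161

Final: 0.760161


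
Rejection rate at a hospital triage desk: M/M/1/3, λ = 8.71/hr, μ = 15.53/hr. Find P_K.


ρ = λ/μ = 8.71/15.53 = 0.5608
P_K = (1−ρ)ρ^K/(1−ρ^(K+1)) = (0.4392·0.176417)/(1 − 0.098943)
= 0.077473/0.901057 = 0.085981

Final: 0.085981


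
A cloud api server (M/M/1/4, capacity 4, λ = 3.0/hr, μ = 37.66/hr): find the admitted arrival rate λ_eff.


ρ = 0.07966; P_K = (1−ρ)ρ^4/(1−ρ^5) = 0.00003706
λ_eff = λ(1 − P_K) = 3.0·(1 − 0.00003706) = 3.0·0.999963 = 2.9999 /hr

Final: 2.9999 /hr


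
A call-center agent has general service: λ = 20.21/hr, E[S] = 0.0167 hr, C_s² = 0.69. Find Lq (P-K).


ρ = λ·E[S] = 20.21·0.0167 = 0.3375
Lq = ρ²(1+C_s²)/(2(1−ρ)) = 0.1139·(1+0.69)/(2·0.6625)
= 0.1139·1.6900/1.3250 = 0.14529

Final: 0.14529


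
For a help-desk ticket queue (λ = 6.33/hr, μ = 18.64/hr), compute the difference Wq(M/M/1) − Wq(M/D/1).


ρ = 6.33/18.64 = 0.3396
Wq(M/M/1) = ρ/(μ−λ) = 0.3396/12.31 = 0.02759 hr
Wq(M/D/1) = ρ/(2(μ−λ)) = 0.01379 hr
Savings = 0.02759 − 0.01379 = 0.01379 hr

Final: 0.01379 hr


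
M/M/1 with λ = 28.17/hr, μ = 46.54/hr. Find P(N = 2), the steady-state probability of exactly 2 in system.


ρ = 28.17/46.54 = 0.6053
P_n = (1−ρ)·ρ^n = (1 − 0.6053)·0.6053^2 = 0.3947·0.366371 = 0.144612

Final: 0.144612


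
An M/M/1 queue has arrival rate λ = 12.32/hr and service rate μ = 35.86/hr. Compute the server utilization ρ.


ρ = λ/μ = 12.32/35.86 = 0.3436

Final: 0.3436


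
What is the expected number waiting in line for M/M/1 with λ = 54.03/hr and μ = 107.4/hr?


ρ = 54.03/107.4 = 0.5031
Lq = ρ²/(1−ρ) = 0.2531/0.4969 = 0.5093

Final: 0.5093


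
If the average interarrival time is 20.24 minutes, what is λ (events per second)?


λ = 1/(interarrival time) in consistent units.
1 second = 0.0166667 min, so λ = 0.0166667/20.24 = 0.0008235 per second

Final: 0.0008235 /sec


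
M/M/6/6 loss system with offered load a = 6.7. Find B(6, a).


B(c,a) = (a^c/c!) / Σ_{k=0}^{c} a^k/k!
a^6/6! = 125.636642
Σ terms (k=0..6): 1.00000 + 6.70000 + 22.44500 + 50.12717 + 83.96300 + 112.51043 + 125.63664 = 402.382238
B = 125.636642/402.382238 = 0.312232

Final: 0.312232


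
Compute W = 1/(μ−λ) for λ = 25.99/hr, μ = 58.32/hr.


W = 1/(μ−λ) = 1/(58.32 − 25.99) = 1/32.33 = 0.03093 hr

Final: 0.03093 hr


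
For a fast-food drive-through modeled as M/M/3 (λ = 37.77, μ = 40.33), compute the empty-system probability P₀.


a = λ/μ = 37.77/40.33 = 0.9365; ρ = a/c = 0.3122
Σ_{k=0}^{2} a^k/k! (terms k=0..2) = 1.00000 + 0.93652 + 0.43854 = 2.37506
Tail: a^3/(3!(1−ρ)) = 0.82140/(6·0.6878) = 0.19903
P₀ = 1/(2.37506 + 0.19903) = 1/2.57410 = 0.388486

Final: 0.388486


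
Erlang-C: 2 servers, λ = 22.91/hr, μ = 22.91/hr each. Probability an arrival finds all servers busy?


a = λ/μ = 1.0000; ρ = a/2 = 0.5000
P₀ = 0.333333 (from M/M/c formula)
C(c,a) = [a^c/(c!(1−ρ))]·P₀ = [1.00000/(2·0.5000)]·0.333333
= 1.00000·0.333333 = 0.333333

Final: 0.333333


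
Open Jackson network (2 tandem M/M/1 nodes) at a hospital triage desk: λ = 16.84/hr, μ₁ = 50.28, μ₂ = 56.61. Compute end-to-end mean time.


Each node sees arrival rate λ = 16.84/hr (tandem ⇒ throughput preserved).
W₁ = 1/(μ₁−λ) = 1/(50.28−16.84) = 0.02990 hr
W₂ = 1/(μ₂−λ) = 1/(56.61−16.84) = 0.02514 hr
W_total = W₁ + W₂ = 0.02990 + 0.02514 = 0.05505 hr

Final: 0.05505 hr


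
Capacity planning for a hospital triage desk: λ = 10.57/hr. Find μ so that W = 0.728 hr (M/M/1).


W = 1/(μ−λ) ⇒ μ − λ = 1/W = 1/0.728 = 1.3736
μ = λ + 1/W = 10.57 + 1.3736 = 11.9436 per hr

Final: 11.9436 /hr


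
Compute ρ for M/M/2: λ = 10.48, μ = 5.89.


ρ = λ/(cμ) = 10.48/(2·5.89) = 10.48/11.78 = 0.8896

Final: 0.8896


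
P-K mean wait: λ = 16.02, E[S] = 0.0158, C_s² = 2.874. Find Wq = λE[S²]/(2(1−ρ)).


ρ = λ·E[S] = 16.02·0.0158 = 0.2531
E[S²] = E[S]²(1+C_s²) = 0.0158²·(1+2.874) = 0.0009671
Wq = λ·E[S²]/(2(1−ρ)) = 16.02·0.0009671/(2·0.7469) = 0.01037 hr

Final: 0.01037 hr


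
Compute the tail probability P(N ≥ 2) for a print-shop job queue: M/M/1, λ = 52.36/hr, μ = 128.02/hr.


ρ = 52.36/128.02 = 0.4090
P(N ≥ n) = ρ^n = 0.4090^2 = 0.167280

Final: 0.167280


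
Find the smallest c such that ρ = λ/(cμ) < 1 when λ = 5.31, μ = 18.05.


Stability requires cμ > λ ⇔ c > λ/μ.
λ/μ = 5.31/18.05 = 0.2942
Minimum integer c = ⌊0.2942⌋ + 1 = 1
Check: 1·18.05 = 18.05 > 5.31, while 0·18.05 = 0.00 ≤ 5.31

Final: 1 servers


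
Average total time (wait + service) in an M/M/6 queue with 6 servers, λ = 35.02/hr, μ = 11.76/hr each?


a = 2.9779; ρ = 0.4963; P₀ = 0.050090
Lq = P₀·a^c·ρ/(c!(1−ρ)²) = 0.09491
Wq = Lq/λ = 0.09491/35.02 = 0.002710 hr
W = Wq + 1/μ = 0.002710 + 0.08503 = 0.08774 hr

Final: 0.08774 hr


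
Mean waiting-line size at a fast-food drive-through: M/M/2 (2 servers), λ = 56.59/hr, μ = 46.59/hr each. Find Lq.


a = λ/μ = 1.2146; ρ = a/2 = 0.6073
P₀ = 0.244308
Lq = P₀·a^c·ρ / (c!·(1−ρ)²) = 0.244308·1.47535·0.6073/(2·0.15420)
= 0.70981

Final: 0.70981


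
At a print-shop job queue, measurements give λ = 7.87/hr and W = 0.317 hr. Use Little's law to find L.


L = λW = 7.87·0.317 = 2.4948

Final: 2.4948


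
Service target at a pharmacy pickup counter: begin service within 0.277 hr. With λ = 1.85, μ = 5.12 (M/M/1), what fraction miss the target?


ρ = 1.85/5.12 = 0.3613
P(Wq > t) = ρ·e^{−(μ−λ)t} = 0.3613·e^{−0.9058}
= 0.3613·0.404222 = 0.146057

Final: 0.146057


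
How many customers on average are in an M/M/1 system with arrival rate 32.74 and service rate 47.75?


ρ = λ/μ = 32.74/47.75 = 0.6857
L = ρ/(1−ρ) = 0.6857/(1 − 0.6857) = 0.6857/0.3143 = 2.1812

Final: 2.1812


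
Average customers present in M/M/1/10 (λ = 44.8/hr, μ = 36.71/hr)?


ρ = 44.8/36.71 = 1.2204
L = ρ[1 − (K+1)ρ^K + Kρ^(K+1)] / [(1−ρ)(1−ρ^(K+1))]
Numerator: 1.2204·(1 − 11·7.327170 + 10·8.941902) = 11.984273
Denominator: (-0.2204)·(-7.941902) = 1.750204
L = 11.984273/1.750204 = 6.8474

Final: 6.8474


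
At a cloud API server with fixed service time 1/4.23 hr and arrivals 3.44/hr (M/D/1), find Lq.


ρ = 3.44/4.23 = 0.8132
M/D/1: Lq = ρ²/(2(1−ρ)) = 0.6614/(2·0.1868) = 1.77060

Final: 1.77060


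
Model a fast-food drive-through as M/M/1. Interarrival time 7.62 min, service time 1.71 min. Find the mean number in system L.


λ = 60/7.62 = 7.8740 /hr
μ = 60/1.71 = 35.0877 /hr
ρ = λ/μ = 7.8740/35.0877 = 0.2244
L = ρ/(1−ρ) = 0.2244/0.7756 = 0.2893

Final: 0.2893


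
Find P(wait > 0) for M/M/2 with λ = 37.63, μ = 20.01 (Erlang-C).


a = λ/μ = 1.8806; ρ = a/2 = 0.9403
P₀ = 0.030779 (from M/M/c formula)
C(c,a) = [a^c/(c!(1−ρ))]·P₀ = [3.53650/(2·0.05972)]·0.030779
= 29.60898·0.030779 = 0.911339

Final: 0.911339


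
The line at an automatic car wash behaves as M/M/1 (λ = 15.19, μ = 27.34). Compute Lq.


ρ = 15.19/27.34 = 0.5556
Lq = ρ²/(1−ρ) = 0.3087/0.4444 = 0.6946

Final: 0.6946


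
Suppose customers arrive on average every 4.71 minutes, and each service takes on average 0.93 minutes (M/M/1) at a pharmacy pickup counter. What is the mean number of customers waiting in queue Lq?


λ = 60/4.71 = 12.7389 /hr
μ = 60/0.93 = 64.5161 /hr
ρ = λ/μ = 12.7389/64.5161 = 0.1975
Lq = ρ²/(1−ρ) = 0.03899/0.8025 = 0.04858

Final: 0.04858


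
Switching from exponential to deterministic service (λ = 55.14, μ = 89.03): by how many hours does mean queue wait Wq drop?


ρ = 55.14/89.03 = 0.6193
Wq(M/M/1) = ρ/(μ−λ) = 0.6193/33.89 = 0.01828 hr
Wq(M/D/1) = ρ/(2(μ−λ)) = 0.009138 hr
Savings = 0.01828 − 0.009138 = 0.009138 hr

Final: 0.009138 hr


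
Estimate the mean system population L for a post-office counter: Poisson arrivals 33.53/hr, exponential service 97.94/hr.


ρ = λ/μ = 33.53/97.94 = 0.3424
L = ρ/(1−ρ) = 0.3424/(1 − 0.3424) = 0.3424/0.6576 = 0.5206

Final: 0.5206


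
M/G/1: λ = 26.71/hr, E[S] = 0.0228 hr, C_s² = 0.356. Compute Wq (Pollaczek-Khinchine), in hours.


ρ = λ·E[S] = 26.71·0.0228 = 0.6090
E[S²] = E[S]²(1+C_s²) = 0.0228²·(1+0.356) = 0.0007049
Wq = λ·E[S²]/(2(1−ρ)) = 26.71·0.0007049/(2·0.3910) = 0.02408 hr

Final: 0.02408 hr


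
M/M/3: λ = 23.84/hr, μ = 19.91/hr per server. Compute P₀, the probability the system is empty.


a = λ/μ = 23.84/19.91 = 1.1974; ρ = a/c = 0.3991
Σ_{k=0}^{2} a^k/k! (terms k=0..2) = 1.00000 + 1.19739 + 0.71687 = 2.91426
Tail: a^3/(3!(1−ρ)) = 1.71674/(6·0.6009) = 0.47618
P₀ = 1/(2.91426 + 0.47618) = 1/3.39044 = 0.294947

Final: 0.294947


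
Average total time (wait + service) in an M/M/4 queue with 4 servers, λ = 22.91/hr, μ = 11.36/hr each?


a = 2.0167; ρ = 0.5042; P₀ = 0.128082
Lq = P₀·a^c·ρ/(c!(1−ρ)²) = 0.18105
Wq = Lq/λ = 0.18105/22.91 = 0.007903 hr
W = Wq + 1/μ = 0.007903 + 0.08803 = 0.09593 hr

Final: 0.09593 hr


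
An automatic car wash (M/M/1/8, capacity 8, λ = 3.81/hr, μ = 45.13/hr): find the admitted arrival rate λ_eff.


ρ = 0.08442; P_K = (1−ρ)ρ^8/(1−ρ^9) = 0.000000002363
λ_eff = λ(1 − P_K) = 3.81·(1 − 0.000000002363) = 3.81·1.000000 = 3.8100 /hr

Final: 3.8100 /hr


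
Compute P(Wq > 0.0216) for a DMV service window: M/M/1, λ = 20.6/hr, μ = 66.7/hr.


ρ = 20.6/66.7 = 0.3088
P(Wq > t) = ρ·e^{−(μ−λ)t} = 0.3088·e^{−0.9958}
= 0.3088·0.369443 = 0.114101

Final: 0.114101


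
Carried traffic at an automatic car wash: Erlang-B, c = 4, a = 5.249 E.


B(4,5.249) = 0.417509 (Erlang-B)
Carried load = a(1 − B) = 5.249·(1 − 0.417509) = 5.249·0.582491 = 3.0575 E

Final: 3.0575 Erlangs


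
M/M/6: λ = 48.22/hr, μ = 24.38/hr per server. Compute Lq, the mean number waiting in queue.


a = λ/μ = 1.9779; ρ = a/6 = 0.3296
P₀ = 0.138175
Lq = P₀·a^c·ρ / (c!·(1−ρ)²) = 0.138175·59.86335·0.3296/(720·0.44938)
= 0.008427

Final: 0.008427


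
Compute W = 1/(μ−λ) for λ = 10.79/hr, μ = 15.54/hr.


W = 1/(μ−λ) = 1/(15.54 − 10.79) = 1/4.75 = 0.2105 hr

Final: 0.2105 hr


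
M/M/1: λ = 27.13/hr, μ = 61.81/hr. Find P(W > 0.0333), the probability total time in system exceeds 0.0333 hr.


W ~ Exponential(μ−λ) for M/M/1.
μ − λ = 61.81 − 27.13 = 34.6800
P(W > t) = e^{−(μ−λ)t} = e^{−1.1548} = 0.315107

Final: 0.315107


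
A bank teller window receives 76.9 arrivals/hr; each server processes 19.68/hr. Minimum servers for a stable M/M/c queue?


Stability requires cμ > λ ⇔ c > λ/μ.
λ/μ = 76.9/19.68 = 3.9075
Minimum integer c = ⌊3.9075⌋ + 1 = 4
Check: 4·19.68 = 78.72 > 76.9, while 3·19.68 = 59.04 ≤ 76.9

Final: 4 servers


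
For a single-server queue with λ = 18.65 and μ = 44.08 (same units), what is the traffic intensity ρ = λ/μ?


ρ = λ/μ = 18.65/44.08 = 0.4231

Final: 0.4231


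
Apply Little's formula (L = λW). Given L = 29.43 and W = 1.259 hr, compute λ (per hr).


λ = L/W = 29.43/1.259 = 23.3757 /hr

Final: 23.3757 /hr


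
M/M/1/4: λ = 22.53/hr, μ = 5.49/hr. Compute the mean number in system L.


ρ = 22.53/5.49 = 4.1038
L = ρ[1 − (K+1)ρ^K + Kρ^(K+1)] / [(1−ρ)(1−ρ^(K+1))]
Numerator: 4.1038·(1 − 5·283.632106 + 4·1163.976565) = 13291.246139
Denominator: (-3.1038)·(-1162.976565) = 3609.675895
L = 13291.246139/3609.675895 = 3.6821

Final: 3.6821


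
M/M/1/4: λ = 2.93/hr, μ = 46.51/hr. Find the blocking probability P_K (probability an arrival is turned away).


ρ = λ/μ = 2.93/46.51 = 0.06300
P_K = (1−ρ)ρ^K/(1−ρ^(K+1)) = (0.9370·0.00001575)/(1 − 0.0000009922)
= 0.00001476/0.999999 = 0.00001476

Final: 0.00001476


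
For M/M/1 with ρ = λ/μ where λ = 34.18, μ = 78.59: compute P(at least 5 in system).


ρ = 34.18/78.59 = 0.4349
P(N ≥ n) = ρ^n = 0.4349^5 = 0.015561

Final: 0.015561


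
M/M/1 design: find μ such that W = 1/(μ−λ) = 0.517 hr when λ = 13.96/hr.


W = 1/(μ−λ) ⇒ μ − λ = 1/W = 1/0.517 = 1.9342
μ = λ + 1/W = 13.96 + 1.9342 = 15.8942 per hr

Final: 15.8942 /hr


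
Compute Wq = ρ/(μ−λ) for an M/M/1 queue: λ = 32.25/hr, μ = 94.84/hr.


ρ = 32.25/94.84 = 0.3400
Wq = ρ/(μ−λ) = 0.3400/(94.84 − 32.25) = 0.3400/62.59 = 0.005433 hr

Final: 0.005433 hr


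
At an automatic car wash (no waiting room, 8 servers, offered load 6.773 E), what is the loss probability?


B(c,a) = (a^c/c!) / Σ_{k=0}^{c} a^k/k!
a^8/8! = 109.831795
Σ terms (k=0..8): 1.00000 + 6.77300 + 22.93676 + 51.78357 + 87.68253 + 118.77475 + 134.07690 + 129.72898 + 109.83180 = 662.588284
B = 109.831795/662.588284 = 0.165762

Final: 0.165762


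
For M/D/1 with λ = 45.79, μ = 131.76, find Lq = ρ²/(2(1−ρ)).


ρ = 45.79/131.76 = 0.3475
M/D/1: Lq = ρ²/(2(1−ρ)) = 0.1208/(2·0.6525) = 0.09255

Final: 0.09255


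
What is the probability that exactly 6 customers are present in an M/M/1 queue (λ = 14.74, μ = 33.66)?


ρ = 14.74/33.66 = 0.4379
P_n = (1−ρ)·ρ^n = (1 − 0.4379)·0.4379^6 = 0.5621·0.007052 = 0.003964

Final: 0.003964


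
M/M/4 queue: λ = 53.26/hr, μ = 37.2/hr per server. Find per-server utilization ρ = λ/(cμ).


ρ = λ/(cμ) = 53.26/(4·37.2) = 53.26/148.80 = 0.3579

Final: 0.3579


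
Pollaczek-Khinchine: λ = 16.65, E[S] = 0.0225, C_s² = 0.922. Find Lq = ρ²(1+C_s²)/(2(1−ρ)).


ρ = λ·E[S] = 16.65·0.0225 = 0.3746
Lq = ρ²(1+C_s²)/(2(1−ρ)) = 0.1403·(1+0.922)/(2·0.6254)
= 0.1403·1.9220/1.2508 = 0.21566

Final: 0.21566


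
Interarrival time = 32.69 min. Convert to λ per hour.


λ = 1/(interarrival time) in consistent units.
1 hour = 60 min, so λ = 60/32.69 = 1.8354 per hour

Final: 1.8354 /hr


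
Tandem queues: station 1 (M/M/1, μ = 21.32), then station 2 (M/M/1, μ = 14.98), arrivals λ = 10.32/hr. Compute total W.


Each node sees arrival rate λ = 10.32/hr (tandem ⇒ throughput preserved).
W₁ = 1/(μ₁−λ) = 1/(21.32−10.32) = 0.09091 hr
W₂ = 1/(μ₂−λ) = 1/(14.98−10.32) = 0.21459 hr
W_total = W₁ + W₂ = 0.09091 + 0.21459 = 0.30550 hr

Final: 0.30550 hr


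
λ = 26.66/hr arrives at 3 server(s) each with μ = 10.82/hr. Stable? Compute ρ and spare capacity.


Total capacity cμ = 3·10.82 = 32.46/hr
ρ = λ/(cμ) = 26.66/32.46 = 0.8213
Stable ⇔ ρ < 1: YES
Spare capacity = cμ − λ = 32.46 − 26.66 = 5.80/hr

Final: ρ = 0.8213; stable; margin = 5.80/hr


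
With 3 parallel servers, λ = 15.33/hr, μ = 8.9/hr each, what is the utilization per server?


ρ = λ/(cμ) = 15.33/(3·8.9) = 15.33/26.70 = 0.5742

Final: 0.5742


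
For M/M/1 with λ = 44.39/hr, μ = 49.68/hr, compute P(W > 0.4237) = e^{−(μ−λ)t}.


W ~ Exponential(μ−λ) for M/M/1.
μ − λ = 49.68 − 44.39 = 5.2900
P(W > t) = e^{−(μ−λ)t} = e^{−2.2414} = 0.106312

Final: 0.106312


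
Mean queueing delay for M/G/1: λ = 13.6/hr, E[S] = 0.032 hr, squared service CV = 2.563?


ρ = λ·E[S] = 13.6·0.032 = 0.4352
E[S²] = E[S]²(1+C_s²) = 0.032²·(1+2.563) = 0.003649
Wq = λ·E[S²]/(2(1−ρ)) = 13.6·0.003649/(2·0.5648) = 0.04393 hr

Final: 0.04393 hr


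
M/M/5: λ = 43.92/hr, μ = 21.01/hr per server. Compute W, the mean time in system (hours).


a = 2.0904; ρ = 0.4181; P₀ = 0.122471
Lq = P₀·a^c·ρ/(c!(1−ρ)²) = 0.05030
Wq = Lq/λ = 0.05030/43.92 = 0.001145 hr
W = Wq + 1/μ = 0.001145 + 0.04760 = 0.04874 hr

Final: 0.04874 hr


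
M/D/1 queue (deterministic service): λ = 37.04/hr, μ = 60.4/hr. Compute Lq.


ρ = 37.04/60.4 = 0.6132
M/D/1: Lq = ρ²/(2(1−ρ)) = 0.3761/(2·0.3868) = 0.48619

Final: 0.48619


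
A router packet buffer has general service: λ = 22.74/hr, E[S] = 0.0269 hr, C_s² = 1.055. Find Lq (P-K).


ρ = λ·E[S] = 22.74·0.0269 = 0.6117
Lq = ρ²(1+C_s²)/(2(1−ρ)) = 0.3742·(1+1.055)/(2·0.3883)
= 0.3742·2.0550/0.7766 = 0.99016

Final: 0.99016


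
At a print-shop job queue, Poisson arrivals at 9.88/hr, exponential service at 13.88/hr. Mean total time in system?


W = 1/(μ−λ) = 1/(13.88 − 9.88) = 1/4.00 = 0.2500 hr

Final: 0.2500 hr


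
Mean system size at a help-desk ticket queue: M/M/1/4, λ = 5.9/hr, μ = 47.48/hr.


ρ = 5.9/47.48 = 0.1243
L = ρ[1 − (K+1)ρ^K + Kρ^(K+1)] / [(1−ρ)(1−ρ^(K+1))]
Numerator: 0.1243·(1 − 5·0.0002384 + 4·0.00002963) = 0.124129
Denominator: (0.8757)·(0.999970) = 0.875711
L = 0.124129/0.875711 = 0.1417

Final: 0.1417


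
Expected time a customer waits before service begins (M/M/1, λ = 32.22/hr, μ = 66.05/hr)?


ρ = 32.22/66.05 = 0.4878
Wq = ρ/(μ−λ) = 0.4878/(66.05 − 32.22) = 0.4878/33.83 = 0.01442 hr

Final: 0.01442 hr


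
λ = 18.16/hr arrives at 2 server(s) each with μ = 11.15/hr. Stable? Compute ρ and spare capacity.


Total capacity cμ = 2·11.15 = 22.30/hr
ρ = λ/(cμ) = 18.16/22.30 = 0.8143
Stable ⇔ ρ < 1: YES
Spare capacity = cμ − λ = 22.30 − 18.16 = 4.14/hr

Final: ρ = 0.8143; stable; margin = 4.14/hr


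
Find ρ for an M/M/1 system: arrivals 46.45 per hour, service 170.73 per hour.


ρ = λ/μ = 46.45/170.73 = 0.2721

Final: 0.2721


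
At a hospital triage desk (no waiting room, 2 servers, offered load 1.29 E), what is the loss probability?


B(c,a) = (a^c/c!) / Σ_{k=0}^{c} a^k/k!
a^2/2! = 0.832050
Σ terms (k=0..2): 1.00000 + 1.29000 + 0.83205 = 3.122050
B = 0.832050/3.122050 = 0.266508

Final: 0.266508


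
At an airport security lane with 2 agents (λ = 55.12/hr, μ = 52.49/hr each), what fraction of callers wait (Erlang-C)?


a = λ/μ = 1.0501; ρ = a/2 = 0.5251
P₀ = 0.311430 (from M/M/c formula)
C(c,a) = [a^c/(c!(1−ρ))]·P₀ = [1.10272/(2·0.4749)]·0.311430
= 1.16089·0.311430 = 0.361535

Final: 0.361535


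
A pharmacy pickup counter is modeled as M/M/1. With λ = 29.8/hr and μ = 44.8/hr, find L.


ρ = λ/μ = 29.8/44.8 = 0.6652
L = ρ/(1−ρ) = 0.6652/(1 − 0.6652) = 0.6652/0.3348 = 1.9867

Final: 1.9867


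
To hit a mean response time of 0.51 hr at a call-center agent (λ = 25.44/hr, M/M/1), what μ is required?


W = 1/(μ−λ) ⇒ μ − λ = 1/W = 1/0.51 = 1.9608
μ = λ + 1/W = 25.44 + 1.9608 = 27.4008 per hr

Final: 27.4008 /hr


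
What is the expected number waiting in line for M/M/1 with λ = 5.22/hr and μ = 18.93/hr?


ρ = 5.22/18.93 = 0.2758
Lq = ρ²/(1−ρ) = 0.07604/0.7242 = 0.1050

Final: 0.1050


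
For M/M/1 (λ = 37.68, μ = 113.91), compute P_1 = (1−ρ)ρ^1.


ρ = 37.68/113.91 = 0.3308
P_n = (1−ρ)·ρ^n = (1 − 0.3308)·0.3308^1 = 0.6692·0.330787 = 0.221367

Final: 0.221367


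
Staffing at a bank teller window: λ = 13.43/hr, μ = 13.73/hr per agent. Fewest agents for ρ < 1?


Stability requires cμ > λ ⇔ c > λ/μ.
λ/μ = 13.43/13.73 = 0.9782
Minimum integer c = ⌊0.9782⌋ + 1 = 1
Check: 1·13.73 = 13.73 > 13.43, while 0·13.73 = 0.00 ≤ 13.43

Final: 1 servers


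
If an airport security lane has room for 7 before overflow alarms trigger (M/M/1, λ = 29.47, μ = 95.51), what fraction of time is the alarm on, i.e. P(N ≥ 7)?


ρ = 29.47/95.51 = 0.3086
P(N ≥ n) = ρ^n = 0.3086^7 = 0.0002663

Final: 0.0002663


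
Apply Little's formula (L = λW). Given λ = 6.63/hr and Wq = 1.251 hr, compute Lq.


Lq = λWq = 6.63·1.251 = 8.2941

Final: 8.2941


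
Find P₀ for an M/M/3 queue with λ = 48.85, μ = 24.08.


a = λ/μ = 48.85/24.08 = 2.0287; ρ = a/c = 0.6762
Σ_{k=0}^{2} a^k/k! (terms k=0..2) = 1.00000 + 2.02865 + 2.05772 = 5.08637
Tail: a^3/(3!(1−ρ)) = 8.34880/(6·0.3238) = 4.29755
P₀ = 1/(5.08637 + 4.29755) = 1/9.38392 = 0.106565

Final: 0.106565


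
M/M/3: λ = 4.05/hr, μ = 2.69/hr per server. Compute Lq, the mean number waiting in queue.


a = λ/μ = 1.5056; ρ = a/3 = 0.5019
P₀ = 0.209170
Lq = P₀·a^c·ρ / (c!·(1−ρ)²) = 0.209170·3.41278·0.5019/(6·0.24814)
= 0.24062

Final: 0.24062


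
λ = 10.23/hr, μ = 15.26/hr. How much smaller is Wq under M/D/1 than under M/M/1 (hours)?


ρ = 10.23/15.26 = 0.6704
Wq(M/M/1) = ρ/(μ−λ) = 0.6704/5.03 = 0.13328 hr
Wq(M/D/1) = ρ/(2(μ−λ)) = 0.06664 hr
Savings = 0.13328 − 0.06664 = 0.06664 hr

Final: 0.06664 hr


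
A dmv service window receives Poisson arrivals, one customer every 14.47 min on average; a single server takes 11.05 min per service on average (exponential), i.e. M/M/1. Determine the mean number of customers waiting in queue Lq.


λ = 60/14.47 = 4.1465 /hr
μ = 60/11.05 = 5.4299 /hr
ρ = λ/μ = 4.1465/5.4299 = 0.7636
Lq = ρ²/(1−ρ) = 0.5832/0.2364 = 2.4673

Final: 2.4673


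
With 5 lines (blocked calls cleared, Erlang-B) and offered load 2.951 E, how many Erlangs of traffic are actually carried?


B(5,2.951) = 0.105884 (Erlang-B)
Carried load = a(1 − B) = 2.951·(1 − 0.105884) = 2.951·0.894116 = 2.6385 E

Final: 2.6385 Erlangs


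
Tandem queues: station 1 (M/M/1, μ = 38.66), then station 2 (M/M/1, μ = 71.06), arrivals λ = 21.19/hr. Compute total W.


Each node sees arrival rate λ = 21.19/hr (tandem ⇒ throughput preserved).
W₁ = 1/(μ₁−λ) = 1/(38.66−21.19) = 0.05724 hr
W₂ = 1/(μ₂−λ) = 1/(71.06−21.19) = 0.02005 hr
W_total = W₁ + W₂ = 0.05724 + 0.02005 = 0.07729 hr

Final: 0.07729 hr


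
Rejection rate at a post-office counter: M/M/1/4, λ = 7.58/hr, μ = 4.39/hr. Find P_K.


ρ = λ/μ = 7.58/4.39 = 1.7267
P_K = (1−ρ)ρ^K/(1−ρ^(K+1)) = (-0.7267·8.888301)/(1 − 15.346998)
= -6.458697/-14.346998 = 0.450178

Final: 0.450178


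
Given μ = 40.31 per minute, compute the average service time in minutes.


Mean service time = 1/μ = 1/40.31 minute = 0.02481 minute
In minutes: 0.02481 × 1 = 0.02481 min

Final: 0.02481 min


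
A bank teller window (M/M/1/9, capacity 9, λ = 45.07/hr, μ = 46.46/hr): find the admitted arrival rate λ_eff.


ρ = 0.9701; P_K = (1−ρ)ρ^9/(1−ρ^10) = 0.086893
λ_eff = λ(1 − P_K) = 45.07·(1 − 0.086893) = 45.07·0.913107 = 41.1537 /hr

Final: 41.1537 /hr


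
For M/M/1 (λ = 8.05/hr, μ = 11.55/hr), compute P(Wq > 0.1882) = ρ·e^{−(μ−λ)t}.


ρ = 8.05/11.55 = 0.6970
P(Wq > t) = ρ·e^{−(μ−λ)t} = 0.6970·e^{−0.6587}
= 0.6970·0.517524 = 0.360698

Final: 0.360698


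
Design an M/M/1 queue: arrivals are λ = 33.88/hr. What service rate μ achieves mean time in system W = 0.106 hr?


W = 1/(μ−λ) ⇒ μ − λ = 1/W = 1/0.106 = 9.4340
μ = λ + 1/W = 33.88 + 9.4340 = 43.3140 per hr

Final: 43.3140 /hr


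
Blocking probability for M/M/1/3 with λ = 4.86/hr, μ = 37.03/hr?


ρ = λ/μ = 4.86/37.03 = 0.1312
P_K = (1−ρ)ρ^K/(1−ρ^(K+1)) = (0.8688·0.002261)/(1 − 0.0002967)
= 0.001964/0.999703 = 0.001965

Final: 0.001965


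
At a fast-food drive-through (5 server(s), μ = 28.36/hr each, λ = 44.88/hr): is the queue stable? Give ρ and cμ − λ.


Total capacity cμ = 5·28.36 = 141.80/hr
ρ = λ/(cμ) = 44.88/141.80 = 0.3165
Stable ⇔ ρ < 1: YES
Spare capacity = cμ − λ = 141.80 − 44.88 = 96.92/hr

Final: ρ = 0.3165; stable; margin = 96.92/hr


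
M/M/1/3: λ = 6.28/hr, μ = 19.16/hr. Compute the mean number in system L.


ρ = 6.28/19.16 = 0.3278
L = ρ[1 − (K+1)ρ^K + Kρ^(K+1)] / [(1−ρ)(1−ρ^(K+1))]
Numerator: 0.3278·(1 − 4·0.035212 + 3·0.011541) = 0.292949
Denominator: (0.6722)·(0.988459) = 0.664475
L = 0.292949/0.664475 = 0.4409

Final: 0.4409


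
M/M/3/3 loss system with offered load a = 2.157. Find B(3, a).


B(c,a) = (a^c/c!) / Σ_{k=0}^{c} a^k/k!
a^3/3! = 1.672627
Σ terms (k=0..3): 1.00000 + 2.15700 + 2.32632 + 1.67263 = 7.155952
B = 1.672627/7.155952 = 0.233739

Final: 0.233739


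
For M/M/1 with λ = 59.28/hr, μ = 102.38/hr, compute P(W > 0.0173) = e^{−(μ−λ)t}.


W ~ Exponential(μ−λ) for M/M/1.
μ − λ = 102.38 − 59.28 = 43.1000
P(W > t) = e^{−(μ−λ)t} = e^{−0.7456} = 0.474435

Final: 0.474435


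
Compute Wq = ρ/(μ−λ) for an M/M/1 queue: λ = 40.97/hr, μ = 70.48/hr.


ρ = 40.97/70.48 = 0.5813
Wq = ρ/(μ−λ) = 0.5813/(70.48 − 40.97) = 0.5813/29.51 = 0.01970 hr

Final: 0.01970 hr


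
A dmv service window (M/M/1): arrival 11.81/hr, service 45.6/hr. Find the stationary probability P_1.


ρ = 11.81/45.6 = 0.2590
P_n = (1−ρ)·ρ^n = (1 − 0.2590)·0.2590^1 = 0.7410·0.258991 = 0.191915

Final: 0.191915


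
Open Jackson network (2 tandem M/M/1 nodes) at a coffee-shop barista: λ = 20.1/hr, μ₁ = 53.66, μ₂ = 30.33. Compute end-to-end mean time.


Each node sees arrival rate λ = 20.1/hr (tandem ⇒ throughput preserved).
W₁ = 1/(μ₁−λ) = 1/(53.66−20.1) = 0.02980 hr
W₂ = 1/(μ₂−λ) = 1/(30.33−20.1) = 0.09775 hr
W_total = W₁ + W₂ = 0.02980 + 0.09775 = 0.12755 hr

Final: 0.12755 hr


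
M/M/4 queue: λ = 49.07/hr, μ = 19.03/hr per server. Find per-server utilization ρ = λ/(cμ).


ρ = λ/(cμ) = 49.07/(4·19.03) = 49.07/76.12 = 0.6446

Final: 0.6446


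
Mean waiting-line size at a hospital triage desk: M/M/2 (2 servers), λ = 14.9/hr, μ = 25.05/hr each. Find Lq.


a = λ/μ = 0.5948; ρ = a/2 = 0.2974
P₀ = 0.541538
Lq = P₀·a^c·ρ / (c!·(1−ρ)²) = 0.541538·0.35380·0.2974/(2·0.49364)
= 0.05772

Final: 0.05772


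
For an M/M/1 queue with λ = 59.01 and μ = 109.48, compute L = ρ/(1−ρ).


ρ = λ/μ = 59.01/109.48 = 0.5390
L = ρ/(1−ρ) = 0.5390/(1 − 0.5390) = 0.5390/0.4610 = 1.1692

Final: 1.1692


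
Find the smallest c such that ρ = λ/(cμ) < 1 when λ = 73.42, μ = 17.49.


Stability requires cμ > λ ⇔ c > λ/μ.
λ/μ = 73.42/17.49 = 4.1978
Minimum integer c = ⌊4.1978⌋ + 1 = 5
Check: 5·17.49 = 87.45 > 73.42, while 4·17.49 = 69.96 ≤ 73.42

Final: 5 servers


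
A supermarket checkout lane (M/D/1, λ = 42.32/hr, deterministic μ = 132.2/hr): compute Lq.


ρ = 42.32/132.2 = 0.3201
M/D/1: Lq = ρ²/(2(1−ρ)) = 0.1025/(2·0.6799) = 0.07536

Final: 0.07536


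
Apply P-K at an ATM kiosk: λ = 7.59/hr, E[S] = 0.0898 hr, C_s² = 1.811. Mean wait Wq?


ρ = λ·E[S] = 7.59·0.0898 = 0.6816
E[S²] = E[S]²(1+C_s²) = 0.0898²·(1+1.811) = 0.022668
Wq = λ·E[S²]/(2(1−ρ)) = 7.59·0.022668/(2·0.3184) = 0.27016 hr

Final: 0.27016 hr


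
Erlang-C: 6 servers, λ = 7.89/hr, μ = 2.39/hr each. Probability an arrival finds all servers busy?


a = λ/μ = 3.3013; ρ = a/6 = 0.5502
P₀ = 0.035765 (from M/M/c formula)
C(c,a) = [a^c/(c!(1−ρ))]·P₀ = [1294.41821/(720·0.4498)]·0.035765
= 3.99698·0.035765 = 0.142953

Final: 0.142953


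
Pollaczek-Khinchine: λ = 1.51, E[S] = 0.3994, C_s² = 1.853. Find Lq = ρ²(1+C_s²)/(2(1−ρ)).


ρ = λ·E[S] = 1.51·0.3994 = 0.6031
Lq = ρ²(1+C_s²)/(2(1−ρ)) = 0.3637·(1+1.853)/(2·0.3969)
= 0.3637·2.8530/0.7938 = 1.30724

Final: 1.30724


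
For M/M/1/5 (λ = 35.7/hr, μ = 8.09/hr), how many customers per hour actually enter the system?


ρ = 4.4129; P_K = (1−ρ)ρ^5/(1−ρ^6) = 0.773494
λ_eff = λ(1 − P_K) = 35.7·(1 − 0.773494) = 35.7·0.226506 = 8.0863 /hr

Final: 8.0863 /hr


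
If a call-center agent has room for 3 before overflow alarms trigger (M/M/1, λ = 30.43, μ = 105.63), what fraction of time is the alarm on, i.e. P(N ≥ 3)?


ρ = 30.43/105.63 = 0.2881
P(N ≥ n) = ρ^n = 0.2881^3 = 0.023908

Final: 0.023908


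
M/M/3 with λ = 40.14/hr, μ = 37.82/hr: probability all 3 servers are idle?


a = λ/μ = 40.14/37.82 = 1.0613; ρ = a/c = 0.3538
Σ_{k=0}^{2} a^k/k! (terms k=0..2) = 1.00000 + 1.06134 + 0.56322 = 2.62457
Tail: a^3/(3!(1−ρ)) = 1.19555/(6·0.6462) = 0.30834
P₀ = 1/(2.62457 + 0.30834) = 1/2.93291 = 0.340958

Final: 0.340958


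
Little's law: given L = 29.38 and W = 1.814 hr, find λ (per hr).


λ = L/W = 29.38/1.814 = 16.1963 /hr

Final: 16.1963 /hr


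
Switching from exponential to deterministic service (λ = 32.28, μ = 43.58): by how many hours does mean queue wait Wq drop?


ρ = 32.28/43.58 = 0.7407
Wq(M/M/1) = ρ/(μ−λ) = 0.7407/11.30 = 0.06555 hr
Wq(M/D/1) = ρ/(2(μ−λ)) = 0.03277 hr
Savings = 0.06555 − 0.03277 = 0.03277 hr

Final: 0.03277 hr


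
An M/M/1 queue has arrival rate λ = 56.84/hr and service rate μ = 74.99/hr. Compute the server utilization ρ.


ρ = λ/μ = 56.84/74.99 = 0.7580

Final: 0.7580


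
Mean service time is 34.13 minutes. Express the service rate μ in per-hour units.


μ = 1/(service time) in consistent units.
1 hour = 60 min, so μ = 60/34.13 = 1.7580 per hour

Final: 1.7580 /hr


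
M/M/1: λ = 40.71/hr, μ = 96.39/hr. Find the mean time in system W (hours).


W = 1/(μ−λ) = 1/(96.39 − 40.71) = 1/55.68 = 0.01796 hr

Final: 0.01796 hr


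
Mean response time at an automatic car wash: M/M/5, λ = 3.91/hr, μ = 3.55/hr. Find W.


a = 1.1014; ρ = 0.2203; P₀ = 0.332305
Lq = P₀·a^c·ρ/(c!(1−ρ)²) = 0.001626
Wq = Lq/λ = 0.001626/3.91 = 0.0004159 hr
W = Wq + 1/μ = 0.0004159 + 0.28169 = 0.28211 hr

Final: 0.28211 hr


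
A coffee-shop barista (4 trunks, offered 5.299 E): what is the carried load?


B(4,5.299) = 0.421238 (Erlang-B)
Carried load = a(1 − B) = 5.299·(1 − 0.421238) = 5.299·0.578762 = 3.0669 E

Final: 3.0669 Erlangs


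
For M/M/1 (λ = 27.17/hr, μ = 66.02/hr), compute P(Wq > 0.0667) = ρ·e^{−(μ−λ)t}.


ρ = 27.17/66.02 = 0.4115
P(Wq > t) = ρ·e^{−(μ−λ)t} = 0.4115·e^{−2.5913}
= 0.4115·0.074923 = 0.030834

Final: 0.030834


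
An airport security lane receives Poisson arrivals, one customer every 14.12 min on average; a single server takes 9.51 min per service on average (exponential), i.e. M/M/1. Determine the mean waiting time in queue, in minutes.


λ = 60/14.12 = 4.2493 /hr
μ = 60/9.51 = 6.3091 /hr
ρ = λ/μ = 4.2493/6.3091 = 0.6735
Wq = ρ/(μ−λ) = 0.6735/(6.3091−4.2493) = 0.32697 hr
In minutes: 0.32697·60 = 19.618 min

Final: 19.618 min


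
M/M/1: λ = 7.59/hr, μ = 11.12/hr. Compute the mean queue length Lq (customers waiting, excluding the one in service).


ρ = 7.59/11.12 = 0.6826
Lq = ρ²/(1−ρ) = 0.4659/0.3174 = 1.4676

Final: 1.4676


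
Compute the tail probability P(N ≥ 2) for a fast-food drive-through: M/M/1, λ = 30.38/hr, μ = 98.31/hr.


ρ = 30.38/98.31 = 0.3090
P(N ≥ n) = ρ^n = 0.3090^2 = 0.095495

Final: 0.095495


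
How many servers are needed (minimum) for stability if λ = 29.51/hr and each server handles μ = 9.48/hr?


Stability requires cμ > λ ⇔ c > λ/μ.
λ/μ = 29.51/9.48 = 3.1129
Minimum integer c = ⌊3.1129⌋ + 1 = 4
Check: 4·9.48 = 37.92 > 29.51, while 3·9.48 = 28.44 ≤ 29.51

Final: 4 servers


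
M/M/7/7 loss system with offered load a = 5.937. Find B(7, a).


B(c,a) = (a^c/c!) / Σ_{k=0}^{c} a^k/k!
a^7/7! = 51.586826
Σ terms (k=0..7): 1.00000 + 5.93700 + 17.62398 + 34.87787 + 51.76747 + 61.46870 + 60.82327 + 51.58683 = 285.085118
B = 51.586826/285.085118 = 0.180952

Final: 0.180952


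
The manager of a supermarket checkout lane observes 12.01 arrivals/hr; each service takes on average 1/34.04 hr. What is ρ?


ρ = λ/μ = 12.01/34.04 = 0.3528

Final: 0.3528


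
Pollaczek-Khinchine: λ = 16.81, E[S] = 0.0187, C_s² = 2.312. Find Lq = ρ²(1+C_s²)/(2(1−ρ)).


ρ = λ·E[S] = 16.81·0.0187 = 0.3143
Lq = ρ²(1+C_s²)/(2(1−ρ)) = 0.09881·(1+2.312)/(2·0.6857)
= 0.09881·3.3120/1.3713 = 0.23866

Final: 0.23866


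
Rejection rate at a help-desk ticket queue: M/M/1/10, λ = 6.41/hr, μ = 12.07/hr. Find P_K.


ρ = λ/μ = 6.41/12.07 = 0.5311
P_K = (1−ρ)ρ^K/(1−ρ^(K+1)) = (0.4689·0.001784)/(1 − 0.0009477)
= 0.0008368/0.999052 = 0.0008376

Final: 0.0008376


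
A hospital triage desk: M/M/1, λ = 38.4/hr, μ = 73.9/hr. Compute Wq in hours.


ρ = 38.4/73.9 = 0.5196
Wq = ρ/(μ−λ) = 0.5196/(73.9 − 38.4) = 0.5196/35.50 = 0.01464 hr

Final: 0.01464 hr


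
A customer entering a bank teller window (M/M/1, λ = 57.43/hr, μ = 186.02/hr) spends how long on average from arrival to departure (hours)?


W = 1/(μ−λ) = 1/(186.02 − 57.43) = 1/128.59 = 0.007777 hr

Final: 0.007777 hr
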